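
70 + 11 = 81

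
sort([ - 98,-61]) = [-98,- 61] 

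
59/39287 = 59/39287 =0.00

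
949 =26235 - 25286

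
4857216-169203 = 4688013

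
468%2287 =468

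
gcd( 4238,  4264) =26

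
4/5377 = 4/5377 = 0.00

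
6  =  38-32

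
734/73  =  10 + 4/73 = 10.05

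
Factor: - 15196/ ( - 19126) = 2^1*29^1*73^( - 1 )= 58/73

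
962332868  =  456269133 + 506063735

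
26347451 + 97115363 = 123462814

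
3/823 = 3/823 = 0.00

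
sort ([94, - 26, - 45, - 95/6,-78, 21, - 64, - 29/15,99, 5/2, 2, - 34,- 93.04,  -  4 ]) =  [ - 93.04,  -  78, - 64, - 45,  -  34, - 26,-95/6 , - 4 ,-29/15,2,5/2,  21,94,99]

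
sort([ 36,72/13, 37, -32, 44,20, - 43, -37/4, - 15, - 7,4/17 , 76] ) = [ - 43, - 32,- 15 , - 37/4, - 7,  4/17,72/13 , 20,36,37, 44, 76] 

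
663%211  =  30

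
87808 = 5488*16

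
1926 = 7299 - 5373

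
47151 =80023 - 32872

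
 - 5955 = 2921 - 8876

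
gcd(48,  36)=12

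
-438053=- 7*62579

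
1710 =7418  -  5708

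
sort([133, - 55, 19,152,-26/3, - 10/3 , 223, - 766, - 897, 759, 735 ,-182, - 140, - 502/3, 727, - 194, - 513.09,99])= [ -897,  -  766 ,- 513.09, - 194, - 182, - 502/3,-140,-55, - 26/3, - 10/3,19,99, 133, 152, 223 , 727, 735, 759 ]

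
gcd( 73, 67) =1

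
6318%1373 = 826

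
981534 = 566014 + 415520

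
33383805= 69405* 481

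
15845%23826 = 15845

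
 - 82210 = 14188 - 96398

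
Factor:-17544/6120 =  - 43/15 = - 3^ ( - 1 )*5^( - 1)*43^1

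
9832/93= 9832/93=105.72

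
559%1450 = 559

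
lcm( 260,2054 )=20540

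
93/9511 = 93/9511 = 0.01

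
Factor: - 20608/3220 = - 2^5 * 5^( - 1 ) = - 32/5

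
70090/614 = 35045/307=114.15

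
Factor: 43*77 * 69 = 228459 = 3^1 * 7^1*11^1*23^1 *43^1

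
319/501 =319/501 = 0.64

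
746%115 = 56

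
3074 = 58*53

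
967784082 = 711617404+256166678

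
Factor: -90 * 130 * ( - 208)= 2^6 *3^2*5^2*13^2 = 2433600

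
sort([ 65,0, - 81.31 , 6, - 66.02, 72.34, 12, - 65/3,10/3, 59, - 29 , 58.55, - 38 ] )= [ - 81.31, - 66.02,-38, - 29, - 65/3,0,10/3,6,12, 58.55 , 59,65, 72.34 ] 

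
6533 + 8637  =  15170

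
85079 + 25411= 110490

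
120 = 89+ 31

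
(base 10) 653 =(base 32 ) KD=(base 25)113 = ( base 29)MF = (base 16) 28D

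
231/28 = 33/4=   8.25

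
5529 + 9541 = 15070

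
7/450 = 7/450 = 0.02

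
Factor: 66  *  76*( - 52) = -260832 = - 2^5*3^1 * 11^1* 13^1 * 19^1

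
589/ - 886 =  - 1 + 297/886 = -0.66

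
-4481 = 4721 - 9202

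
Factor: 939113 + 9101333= 10040446=2^1*13^1 *89^1*4339^1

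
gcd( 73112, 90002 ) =2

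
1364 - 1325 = 39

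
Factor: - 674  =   - 2^1*337^1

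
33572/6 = 5595 + 1/3 = 5595.33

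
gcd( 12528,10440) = 2088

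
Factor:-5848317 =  - 3^2*649813^1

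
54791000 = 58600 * 935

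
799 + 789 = 1588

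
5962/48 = 124 + 5/24 = 124.21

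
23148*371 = 8587908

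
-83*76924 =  - 6384692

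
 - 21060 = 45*(- 468 ) 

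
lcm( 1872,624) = 1872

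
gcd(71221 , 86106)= 1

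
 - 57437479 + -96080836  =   - 153518315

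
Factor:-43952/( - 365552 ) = 11^( - 1) * 31^( - 1) * 41^1 = 41/341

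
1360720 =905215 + 455505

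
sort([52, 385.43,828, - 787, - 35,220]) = [- 787,- 35, 52, 220,  385.43, 828 ] 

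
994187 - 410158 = 584029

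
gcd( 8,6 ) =2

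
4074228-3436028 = 638200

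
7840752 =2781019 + 5059733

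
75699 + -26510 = 49189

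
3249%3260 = 3249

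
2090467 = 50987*41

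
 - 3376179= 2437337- 5813516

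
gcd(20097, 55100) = 29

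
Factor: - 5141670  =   - 2^1*3^1*5^1*367^1*467^1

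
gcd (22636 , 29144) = 4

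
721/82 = 8 + 65/82 = 8.79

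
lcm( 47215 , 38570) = 2738470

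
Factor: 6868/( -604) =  - 17^1 * 101^1*151^(-1) = -1717/151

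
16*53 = 848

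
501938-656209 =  - 154271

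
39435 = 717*55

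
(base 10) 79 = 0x4f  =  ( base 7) 142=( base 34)2B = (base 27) 2p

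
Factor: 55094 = 2^1*13^2 * 163^1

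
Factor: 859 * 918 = 2^1*3^3*17^1 * 859^1= 788562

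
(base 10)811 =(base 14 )41D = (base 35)n6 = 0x32b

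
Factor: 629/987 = 3^( - 1)*7^( - 1) * 17^1 * 37^1*47^( - 1 ) 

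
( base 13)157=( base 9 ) 287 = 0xf1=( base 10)241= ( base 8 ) 361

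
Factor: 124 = 2^2*31^1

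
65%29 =7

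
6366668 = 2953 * 2156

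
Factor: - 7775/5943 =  - 3^( - 1 ) * 5^2*7^(-1) * 283^(- 1 )*311^1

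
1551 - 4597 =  - 3046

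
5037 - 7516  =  -2479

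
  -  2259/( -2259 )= 1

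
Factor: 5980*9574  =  2^3*5^1*13^1*23^1*4787^1 = 57252520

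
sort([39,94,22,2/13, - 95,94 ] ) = [ - 95,2/13,22,39,94, 94]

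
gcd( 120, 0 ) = 120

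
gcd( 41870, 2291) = 79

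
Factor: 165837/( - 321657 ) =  - 17^( - 2 )*149^1 = - 149/289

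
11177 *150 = 1676550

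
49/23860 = 49/23860 = 0.00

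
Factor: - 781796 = - 2^2*17^1 * 11497^1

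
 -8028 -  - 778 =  - 7250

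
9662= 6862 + 2800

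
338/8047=26/619 = 0.04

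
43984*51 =2243184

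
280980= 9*31220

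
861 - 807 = 54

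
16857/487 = 16857/487=34.61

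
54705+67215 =121920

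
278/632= 139/316 = 0.44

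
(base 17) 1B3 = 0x1DF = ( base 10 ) 479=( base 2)111011111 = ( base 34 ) E3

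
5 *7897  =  39485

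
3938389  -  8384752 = - 4446363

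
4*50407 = 201628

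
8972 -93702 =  - 84730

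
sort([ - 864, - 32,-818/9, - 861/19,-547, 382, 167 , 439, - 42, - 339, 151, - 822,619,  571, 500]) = [ - 864, - 822,-547, - 339, - 818/9, - 861/19, - 42, - 32,151 , 167,382, 439,500 , 571,619]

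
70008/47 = 70008/47= 1489.53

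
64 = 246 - 182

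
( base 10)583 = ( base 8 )1107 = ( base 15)28d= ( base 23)128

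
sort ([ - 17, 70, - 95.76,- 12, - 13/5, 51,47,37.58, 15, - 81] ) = [-95.76, - 81, -17, - 12,-13/5, 15,37.58, 47, 51, 70 ] 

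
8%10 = 8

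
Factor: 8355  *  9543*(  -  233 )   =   - 18577501245 = -  3^2*5^1*233^1 *557^1*3181^1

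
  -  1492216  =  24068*( - 62) 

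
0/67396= 0 = 0.00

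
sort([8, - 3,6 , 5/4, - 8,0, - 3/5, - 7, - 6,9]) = [-8 , - 7, - 6, - 3 ,- 3/5,0,  5/4,6, 8 , 9]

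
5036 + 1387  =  6423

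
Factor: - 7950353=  - 31^2 * 8273^1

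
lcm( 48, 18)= 144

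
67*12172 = 815524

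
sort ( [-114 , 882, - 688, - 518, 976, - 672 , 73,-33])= [ - 688,-672,-518,- 114,  -  33, 73,882, 976]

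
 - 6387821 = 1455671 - 7843492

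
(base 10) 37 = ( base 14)29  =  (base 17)23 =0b100101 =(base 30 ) 17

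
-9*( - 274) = 2466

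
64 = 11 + 53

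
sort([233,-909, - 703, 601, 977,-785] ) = [ - 909, - 785, - 703  ,  233 , 601,977 ] 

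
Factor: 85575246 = 2^1*3^1 * 17^1*43^1*109^1*179^1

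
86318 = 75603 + 10715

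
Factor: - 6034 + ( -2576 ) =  - 2^1*3^1*5^1*7^1*41^1= - 8610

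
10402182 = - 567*( - 18346)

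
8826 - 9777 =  - 951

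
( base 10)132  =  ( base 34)3U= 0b10000100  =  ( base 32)44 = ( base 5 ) 1012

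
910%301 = 7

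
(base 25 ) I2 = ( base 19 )14f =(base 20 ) 12c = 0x1c4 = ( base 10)452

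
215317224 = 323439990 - 108122766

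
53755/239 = 224 + 219/239 = 224.92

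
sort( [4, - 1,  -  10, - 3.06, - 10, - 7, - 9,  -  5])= [ - 10, -10,-9, - 7, - 5 , - 3.06, - 1,  4]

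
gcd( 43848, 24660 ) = 36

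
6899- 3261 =3638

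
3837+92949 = 96786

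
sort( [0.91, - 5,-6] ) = [-6, - 5,0.91 ] 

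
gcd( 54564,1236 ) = 12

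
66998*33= 2210934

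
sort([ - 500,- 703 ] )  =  [ - 703, - 500]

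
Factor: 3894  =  2^1 * 3^1*11^1 * 59^1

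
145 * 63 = 9135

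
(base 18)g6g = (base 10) 5308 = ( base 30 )5qs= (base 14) 1d12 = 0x14BC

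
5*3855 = 19275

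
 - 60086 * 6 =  - 360516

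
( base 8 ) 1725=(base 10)981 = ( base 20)291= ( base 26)1bj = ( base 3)1100100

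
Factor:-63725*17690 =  - 2^1*5^3*29^1*61^1 *2549^1   =  - 1127295250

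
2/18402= 1/9201 = 0.00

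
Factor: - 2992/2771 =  - 2^4*11^1*163^( - 1 ) = -176/163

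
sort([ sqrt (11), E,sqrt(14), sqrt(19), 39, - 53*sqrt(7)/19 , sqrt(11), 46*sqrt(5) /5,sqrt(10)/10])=[-53*sqrt(7)/19, sqrt( 10 )/10 , E, sqrt(11 ), sqrt( 11 ) , sqrt( 14), sqrt(19), 46*sqrt( 5)/5, 39 ]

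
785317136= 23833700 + 761483436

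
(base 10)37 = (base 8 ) 45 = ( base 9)41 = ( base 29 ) 18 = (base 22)1F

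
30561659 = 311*98269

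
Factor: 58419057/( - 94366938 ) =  - 2^( - 1)*23^2*107^( - 1 )*131^1 * 281^1*146989^ ( - 1) = - 19473019/31455646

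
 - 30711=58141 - 88852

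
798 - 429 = 369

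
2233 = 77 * 29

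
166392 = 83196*2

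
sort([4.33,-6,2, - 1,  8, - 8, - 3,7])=[-8, - 6, - 3, - 1, 2, 4.33,7,8]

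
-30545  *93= -2840685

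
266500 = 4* 66625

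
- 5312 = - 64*83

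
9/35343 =1/3927 = 0.00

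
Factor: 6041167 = 11^2* 49927^1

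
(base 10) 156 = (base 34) 4K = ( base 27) 5l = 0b10011100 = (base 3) 12210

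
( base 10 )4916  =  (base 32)4pk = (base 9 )6662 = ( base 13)2312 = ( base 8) 11464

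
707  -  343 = 364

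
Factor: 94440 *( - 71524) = -6754726560 = - 2^5*3^1 *5^1*787^1*17881^1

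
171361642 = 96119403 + 75242239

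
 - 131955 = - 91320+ - 40635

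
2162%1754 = 408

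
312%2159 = 312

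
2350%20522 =2350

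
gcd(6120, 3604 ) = 68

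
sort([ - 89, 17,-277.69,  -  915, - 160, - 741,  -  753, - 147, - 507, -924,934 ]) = [- 924 ,  -  915, - 753, - 741,  -  507, - 277.69,-160,-147,  -  89 , 17, 934]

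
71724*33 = 2366892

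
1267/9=140 + 7/9 = 140.78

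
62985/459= 137 + 2/9 = 137.22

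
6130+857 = 6987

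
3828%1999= 1829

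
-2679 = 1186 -3865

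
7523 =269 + 7254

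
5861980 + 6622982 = 12484962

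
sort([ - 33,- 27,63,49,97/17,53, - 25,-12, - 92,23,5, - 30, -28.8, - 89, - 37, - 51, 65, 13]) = [-92,  -  89, - 51,  -  37, - 33 , - 30,- 28.8, - 27,-25, -12, 5,97/17 , 13,23, 49,53 , 63,65]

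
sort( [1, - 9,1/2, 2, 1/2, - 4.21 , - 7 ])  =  [ - 9, - 7 , - 4.21 , 1/2 , 1/2,1, 2]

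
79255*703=55716265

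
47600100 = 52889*900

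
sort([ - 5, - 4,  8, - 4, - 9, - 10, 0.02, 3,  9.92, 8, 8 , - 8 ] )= [ - 10,  -  9, - 8,-5, -4,-4, 0.02, 3, 8, 8 , 8 , 9.92]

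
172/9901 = 172/9901 = 0.02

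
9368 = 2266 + 7102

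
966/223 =4 +74/223 = 4.33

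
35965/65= 553  +  4/13=553.31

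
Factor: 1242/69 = 2^1*3^2 = 18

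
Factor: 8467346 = 2^1 * 4233673^1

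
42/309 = 14/103 = 0.14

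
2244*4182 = 9384408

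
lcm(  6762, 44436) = 311052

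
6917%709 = 536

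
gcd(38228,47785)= 9557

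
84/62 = 42/31 = 1.35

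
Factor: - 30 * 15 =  - 2^1*3^2*5^2 = - 450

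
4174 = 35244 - 31070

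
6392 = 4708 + 1684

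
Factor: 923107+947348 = 3^1*5^1*19^1 * 6563^1 =1870455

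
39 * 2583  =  100737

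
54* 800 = 43200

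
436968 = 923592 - 486624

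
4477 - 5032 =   -  555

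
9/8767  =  9/8767=0.00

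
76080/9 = 25360/3 = 8453.33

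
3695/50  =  739/10 = 73.90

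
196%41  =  32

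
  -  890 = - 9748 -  - 8858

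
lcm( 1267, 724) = 5068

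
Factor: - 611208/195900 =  - 78/25 = - 2^1 * 3^1*5^( - 2)*13^1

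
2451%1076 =299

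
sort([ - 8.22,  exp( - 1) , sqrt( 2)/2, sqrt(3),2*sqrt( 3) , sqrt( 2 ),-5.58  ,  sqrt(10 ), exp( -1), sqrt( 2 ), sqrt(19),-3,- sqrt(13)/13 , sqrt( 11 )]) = [  -  8.22, - 5.58, - 3, - sqrt( 13)/13,exp(-1),  exp( - 1 ),sqrt (2)/2,sqrt( 2), sqrt( 2), sqrt( 3 ), sqrt( 10),sqrt(11),2 * sqrt( 3 ),sqrt( 19)]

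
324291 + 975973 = 1300264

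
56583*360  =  20369880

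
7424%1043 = 123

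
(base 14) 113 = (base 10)213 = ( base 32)6l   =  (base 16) d5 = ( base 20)ad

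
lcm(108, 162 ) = 324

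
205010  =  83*2470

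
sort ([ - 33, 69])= [ - 33,69]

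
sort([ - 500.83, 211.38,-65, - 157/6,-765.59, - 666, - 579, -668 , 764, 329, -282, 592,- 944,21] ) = [ - 944  ,-765.59, - 668,-666, - 579, - 500.83,-282,-65, - 157/6, 21,211.38, 329,592, 764 ]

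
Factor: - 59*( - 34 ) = 2006 = 2^1 * 17^1*59^1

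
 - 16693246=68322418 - 85015664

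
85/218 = 85/218 = 0.39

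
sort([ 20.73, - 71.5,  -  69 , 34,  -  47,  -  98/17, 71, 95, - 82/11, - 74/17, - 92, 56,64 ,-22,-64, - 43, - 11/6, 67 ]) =[ - 92,  -  71.5, - 69, - 64, - 47, - 43,-22 , - 82/11 , - 98/17, - 74/17,  -  11/6 , 20.73, 34,56, 64,67,71, 95]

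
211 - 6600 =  - 6389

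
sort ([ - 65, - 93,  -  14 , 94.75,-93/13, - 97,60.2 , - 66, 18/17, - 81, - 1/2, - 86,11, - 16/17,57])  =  [ - 97, - 93, - 86, - 81 ,-66 , - 65, - 14, - 93/13 ,-16/17, - 1/2, 18/17,11,57, 60.2, 94.75]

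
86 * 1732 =148952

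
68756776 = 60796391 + 7960385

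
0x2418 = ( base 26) DHA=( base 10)9240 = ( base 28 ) bm0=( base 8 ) 22030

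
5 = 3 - -2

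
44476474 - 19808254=24668220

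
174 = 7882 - 7708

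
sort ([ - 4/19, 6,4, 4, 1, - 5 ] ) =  [-5, - 4/19, 1, 4, 4,6]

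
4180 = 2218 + 1962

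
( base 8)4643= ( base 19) 6fg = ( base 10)2467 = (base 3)10101101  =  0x9a3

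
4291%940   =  531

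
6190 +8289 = 14479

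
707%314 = 79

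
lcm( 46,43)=1978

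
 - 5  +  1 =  - 4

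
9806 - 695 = 9111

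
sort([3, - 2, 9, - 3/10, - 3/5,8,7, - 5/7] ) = [  -  2, - 5/7, - 3/5 , - 3/10,3, 7,8,9 ]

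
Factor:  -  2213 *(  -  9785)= 5^1*19^1*103^1* 2213^1 = 21654205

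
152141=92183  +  59958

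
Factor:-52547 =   -  11^1 * 17^1* 281^1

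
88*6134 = 539792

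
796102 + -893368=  - 97266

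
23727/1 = 23727= 23727.00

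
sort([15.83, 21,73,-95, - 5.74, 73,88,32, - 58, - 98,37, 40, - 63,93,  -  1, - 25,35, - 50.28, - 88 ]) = [ - 98, - 95, - 88,-63, - 58, - 50.28, - 25, - 5.74, - 1,15.83, 21, 32, 35,37,40,73,  73,88 , 93 ] 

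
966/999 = 322/333 = 0.97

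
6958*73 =507934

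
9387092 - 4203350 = 5183742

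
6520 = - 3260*(-2)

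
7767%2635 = 2497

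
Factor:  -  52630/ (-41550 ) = 3^ ( - 1 ) * 5^( - 1 )*19^1 = 19/15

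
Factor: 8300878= 2^1*4150439^1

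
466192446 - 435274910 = 30917536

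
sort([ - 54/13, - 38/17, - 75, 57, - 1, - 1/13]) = [ - 75 , - 54/13, - 38/17, -1,- 1/13,  57] 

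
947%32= 19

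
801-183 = 618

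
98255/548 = 98255/548 =179.30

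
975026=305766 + 669260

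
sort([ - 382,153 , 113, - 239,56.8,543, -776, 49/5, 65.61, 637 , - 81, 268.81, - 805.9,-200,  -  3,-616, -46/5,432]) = [ - 805.9, - 776, - 616,  -  382, - 239,-200, - 81, - 46/5, - 3,  49/5,56.8, 65.61,  113 , 153, 268.81, 432,543,637]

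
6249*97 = 606153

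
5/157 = 5/157 =0.03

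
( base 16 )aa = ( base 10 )170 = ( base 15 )B5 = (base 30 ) 5K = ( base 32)5a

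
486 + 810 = 1296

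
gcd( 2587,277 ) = 1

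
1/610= 1/610 = 0.00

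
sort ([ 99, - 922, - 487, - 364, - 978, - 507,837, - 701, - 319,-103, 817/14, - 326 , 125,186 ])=[ - 978 , - 922,-701, - 507,  -  487, - 364, - 326, - 319, - 103,817/14,99,125,  186, 837 ]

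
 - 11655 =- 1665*7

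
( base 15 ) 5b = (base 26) 38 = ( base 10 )86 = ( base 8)126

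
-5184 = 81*( - 64) 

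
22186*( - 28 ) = -621208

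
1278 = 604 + 674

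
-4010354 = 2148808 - 6159162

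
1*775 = 775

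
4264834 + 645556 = 4910390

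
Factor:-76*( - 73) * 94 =2^3*19^1*47^1 * 73^1 =521512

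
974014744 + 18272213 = 992286957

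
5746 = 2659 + 3087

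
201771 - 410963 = - 209192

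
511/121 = 4  +  27/121 = 4.22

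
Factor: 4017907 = 1109^1*3623^1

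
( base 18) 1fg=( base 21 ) 181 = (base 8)1142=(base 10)610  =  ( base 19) 1D2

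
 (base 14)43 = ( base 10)59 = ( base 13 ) 47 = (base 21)2h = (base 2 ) 111011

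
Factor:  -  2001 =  - 3^1*23^1*29^1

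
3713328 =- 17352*(  -  214) 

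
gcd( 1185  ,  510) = 15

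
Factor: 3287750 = 2^1*5^3 * 13151^1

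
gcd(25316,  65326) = 2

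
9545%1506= 509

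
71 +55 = 126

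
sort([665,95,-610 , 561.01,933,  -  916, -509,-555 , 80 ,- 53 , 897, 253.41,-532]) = [ -916,- 610,-555,-532,  -  509, - 53,80, 95 , 253.41, 561.01,665, 897,933]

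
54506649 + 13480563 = 67987212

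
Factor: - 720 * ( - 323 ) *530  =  123256800= 2^5*3^2 * 5^2*17^1 *19^1*53^1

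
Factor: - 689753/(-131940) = 941/180 = 2^(-2)*3^(-2 ) * 5^ ( - 1)*941^1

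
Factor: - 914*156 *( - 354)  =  50474736 = 2^4*3^2*13^1*59^1*457^1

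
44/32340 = 1/735 = 0.00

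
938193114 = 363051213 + 575141901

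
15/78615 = 1/5241 = 0.00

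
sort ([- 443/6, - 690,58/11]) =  [ - 690, - 443/6,58/11 ] 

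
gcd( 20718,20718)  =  20718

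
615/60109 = 615/60109 = 0.01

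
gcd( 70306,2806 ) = 2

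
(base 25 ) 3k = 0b1011111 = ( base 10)95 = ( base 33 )2t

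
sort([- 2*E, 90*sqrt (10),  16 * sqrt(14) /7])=[-2 * E,16 *sqrt( 14) /7,90*sqrt( 10) ]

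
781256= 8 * 97657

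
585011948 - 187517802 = 397494146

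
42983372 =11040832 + 31942540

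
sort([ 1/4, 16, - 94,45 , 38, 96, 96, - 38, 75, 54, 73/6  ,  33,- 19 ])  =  [ - 94, - 38, - 19, 1/4, 73/6, 16,33,38, 45, 54, 75, 96,  96]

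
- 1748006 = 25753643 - 27501649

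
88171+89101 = 177272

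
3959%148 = 111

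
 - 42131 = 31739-73870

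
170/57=2 + 56/57 = 2.98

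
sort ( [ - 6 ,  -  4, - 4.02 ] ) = [ - 6, - 4.02 , - 4]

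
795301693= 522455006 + 272846687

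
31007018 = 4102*7559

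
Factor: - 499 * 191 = - 191^1*499^1 = -95309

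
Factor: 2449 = 31^1*79^1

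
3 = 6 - 3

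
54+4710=4764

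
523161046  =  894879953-371718907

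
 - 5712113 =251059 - 5963172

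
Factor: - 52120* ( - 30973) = 2^3 *5^1 * 47^1* 659^1*1303^1 = 1614312760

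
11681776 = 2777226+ 8904550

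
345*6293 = 2171085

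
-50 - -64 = 14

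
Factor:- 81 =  - 3^4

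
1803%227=214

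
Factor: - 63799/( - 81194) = 2^ ( - 1)*40597^( - 1)  *  63799^1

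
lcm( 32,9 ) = 288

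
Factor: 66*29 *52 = 99528 = 2^3*3^1*11^1*13^1*29^1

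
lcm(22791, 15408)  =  1093968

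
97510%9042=7090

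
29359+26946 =56305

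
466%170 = 126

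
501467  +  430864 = 932331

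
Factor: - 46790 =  - 2^1 * 5^1*4679^1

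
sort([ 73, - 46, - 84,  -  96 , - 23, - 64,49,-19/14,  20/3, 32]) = [-96, - 84,-64, - 46, - 23  , - 19/14,20/3,  32,49,73 ] 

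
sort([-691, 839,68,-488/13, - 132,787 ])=[ - 691, - 132,  -  488/13,68,787 , 839]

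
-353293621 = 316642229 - 669935850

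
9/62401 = 9/62401 = 0.00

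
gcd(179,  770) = 1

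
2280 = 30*76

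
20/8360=1/418= 0.00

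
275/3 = 91 + 2/3  =  91.67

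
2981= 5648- 2667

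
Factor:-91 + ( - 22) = -113 = -113^1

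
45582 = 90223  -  44641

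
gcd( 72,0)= 72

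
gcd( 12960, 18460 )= 20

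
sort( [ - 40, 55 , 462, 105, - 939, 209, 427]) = [-939 ,  -  40,55,  105, 209,  427 , 462] 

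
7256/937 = 7256/937 = 7.74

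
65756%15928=2044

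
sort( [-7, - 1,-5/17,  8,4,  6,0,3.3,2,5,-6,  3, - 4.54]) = [ - 7,- 6, - 4.54 ,-1 ,-5/17, 0,2,3,3.3, 4,5,6 , 8 ] 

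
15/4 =15/4 = 3.75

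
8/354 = 4/177= 0.02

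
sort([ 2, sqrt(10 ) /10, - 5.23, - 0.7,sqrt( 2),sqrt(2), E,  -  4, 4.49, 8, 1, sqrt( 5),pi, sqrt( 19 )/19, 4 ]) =[ - 5.23, - 4, - 0.7 , sqrt(19 )/19, sqrt( 10)/10, 1, sqrt(2), sqrt ( 2 ), 2, sqrt(5),E,pi,4, 4.49 , 8 ] 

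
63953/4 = 63953/4 =15988.25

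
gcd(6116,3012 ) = 4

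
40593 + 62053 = 102646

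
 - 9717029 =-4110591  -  5606438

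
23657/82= 577/2 = 288.50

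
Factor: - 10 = -2^1 * 5^1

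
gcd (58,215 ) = 1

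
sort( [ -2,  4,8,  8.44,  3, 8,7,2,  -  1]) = [ - 2, - 1, 2,3, 4,7,8, 8, 8.44 ]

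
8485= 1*8485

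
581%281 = 19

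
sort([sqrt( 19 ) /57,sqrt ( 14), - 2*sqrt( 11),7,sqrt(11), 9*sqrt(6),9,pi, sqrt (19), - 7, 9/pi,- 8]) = [ -8,  -  7, - 2 * sqrt( 11 ),sqrt( 19)/57,9/pi , pi,sqrt( 11 ),  sqrt( 14 ), sqrt( 19),7,9,9* sqrt( 6 )]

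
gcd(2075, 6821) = 1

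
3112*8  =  24896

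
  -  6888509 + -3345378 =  - 10233887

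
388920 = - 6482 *( - 60) 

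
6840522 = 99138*69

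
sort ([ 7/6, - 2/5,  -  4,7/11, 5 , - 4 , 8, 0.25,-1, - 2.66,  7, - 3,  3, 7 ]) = [ - 4 , - 4, - 3,-2.66, - 1, - 2/5,0.25,7/11, 7/6, 3, 5,7, 7, 8] 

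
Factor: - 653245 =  - 5^1*130649^1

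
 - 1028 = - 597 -431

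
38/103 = 38/103= 0.37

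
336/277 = 1 + 59/277 = 1.21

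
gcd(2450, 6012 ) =2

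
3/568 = 3/568 = 0.01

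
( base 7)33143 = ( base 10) 8312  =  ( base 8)20170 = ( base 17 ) 1BCG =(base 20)10FC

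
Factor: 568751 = 568751^1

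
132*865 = 114180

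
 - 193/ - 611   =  193/611 = 0.32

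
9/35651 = 9/35651= 0.00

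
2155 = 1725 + 430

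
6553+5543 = 12096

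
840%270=30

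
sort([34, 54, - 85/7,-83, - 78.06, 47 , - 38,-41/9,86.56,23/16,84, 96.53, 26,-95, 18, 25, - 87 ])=[ - 95, - 87,-83 , - 78.06,-38, - 85/7,-41/9, 23/16, 18,25, 26 , 34,47, 54,  84, 86.56,96.53 ] 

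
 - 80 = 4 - 84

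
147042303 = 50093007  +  96949296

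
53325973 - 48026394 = 5299579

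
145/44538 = 145/44538=0.00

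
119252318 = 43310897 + 75941421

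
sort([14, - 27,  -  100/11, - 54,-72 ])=[ - 72, - 54, - 27, - 100/11,14 ]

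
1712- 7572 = -5860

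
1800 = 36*50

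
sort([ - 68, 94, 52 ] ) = [-68,52,  94] 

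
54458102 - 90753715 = - 36295613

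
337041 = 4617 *73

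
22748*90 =2047320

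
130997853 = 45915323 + 85082530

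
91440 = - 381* (  -  240)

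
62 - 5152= - 5090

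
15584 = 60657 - 45073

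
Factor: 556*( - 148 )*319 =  - 2^4 * 11^1*29^1* 37^1*139^1= - 26249872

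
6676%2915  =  846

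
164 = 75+89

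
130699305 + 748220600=878919905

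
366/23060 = 183/11530= 0.02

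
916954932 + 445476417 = 1362431349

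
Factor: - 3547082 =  - 2^1*7^1*11^1*31^1*743^1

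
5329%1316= 65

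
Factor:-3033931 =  - 3033931^1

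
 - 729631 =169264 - 898895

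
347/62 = 347/62 = 5.60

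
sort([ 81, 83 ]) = [81, 83]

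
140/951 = 140/951 = 0.15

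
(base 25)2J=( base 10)69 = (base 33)23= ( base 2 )1000101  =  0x45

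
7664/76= 1916/19 = 100.84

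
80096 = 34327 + 45769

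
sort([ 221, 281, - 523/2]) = [ - 523/2, 221, 281]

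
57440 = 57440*1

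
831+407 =1238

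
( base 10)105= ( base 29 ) 3I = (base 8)151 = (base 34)33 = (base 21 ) 50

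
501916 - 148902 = 353014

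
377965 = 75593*5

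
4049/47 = 4049/47=86.15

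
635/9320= 127/1864= 0.07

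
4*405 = 1620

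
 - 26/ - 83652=13/41826 = 0.00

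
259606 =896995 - 637389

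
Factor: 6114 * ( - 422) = - 2^2*3^1*211^1*1019^1 = - 2580108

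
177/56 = 177/56 = 3.16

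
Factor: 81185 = 5^1*13^1*1249^1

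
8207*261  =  2142027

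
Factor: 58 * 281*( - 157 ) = - 2558786 = - 2^1*29^1*157^1*281^1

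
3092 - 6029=-2937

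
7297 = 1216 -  - 6081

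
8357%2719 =200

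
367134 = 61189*6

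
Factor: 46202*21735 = 2^1 * 3^3*5^1*7^1*13^1 * 23^1*1777^1 =1004200470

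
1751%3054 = 1751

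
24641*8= 197128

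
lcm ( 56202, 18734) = 56202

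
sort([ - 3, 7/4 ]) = [-3, 7/4]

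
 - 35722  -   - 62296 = 26574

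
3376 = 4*844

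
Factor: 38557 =38557^1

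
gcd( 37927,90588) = 1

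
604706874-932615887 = - 327909013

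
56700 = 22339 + 34361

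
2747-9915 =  - 7168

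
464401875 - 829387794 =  - 364985919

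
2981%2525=456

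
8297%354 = 155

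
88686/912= 97+37/152 = 97.24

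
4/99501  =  4/99501=0.00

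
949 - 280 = 669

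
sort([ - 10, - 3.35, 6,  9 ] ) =[ - 10, - 3.35,6,9 ]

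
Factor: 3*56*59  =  9912 = 2^3 * 3^1*7^1*59^1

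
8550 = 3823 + 4727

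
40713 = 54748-14035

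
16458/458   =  35 + 214/229 = 35.93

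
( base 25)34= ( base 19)43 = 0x4f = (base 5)304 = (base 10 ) 79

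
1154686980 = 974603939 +180083041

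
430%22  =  12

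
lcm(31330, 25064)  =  125320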